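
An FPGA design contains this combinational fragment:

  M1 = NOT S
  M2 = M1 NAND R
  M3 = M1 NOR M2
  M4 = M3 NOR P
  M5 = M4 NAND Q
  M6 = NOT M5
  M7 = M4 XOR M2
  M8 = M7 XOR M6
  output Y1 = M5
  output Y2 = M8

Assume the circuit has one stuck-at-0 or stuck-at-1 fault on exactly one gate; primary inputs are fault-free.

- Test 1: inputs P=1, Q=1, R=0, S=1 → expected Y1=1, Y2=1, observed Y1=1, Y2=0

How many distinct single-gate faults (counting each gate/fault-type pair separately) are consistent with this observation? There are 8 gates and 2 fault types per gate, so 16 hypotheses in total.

Fault-free: M1=0, M2=1, M3=0, M4=0, M5=1, M6=0, M7=1, M8=1 → Y1=1, Y2=1. Observed Y1=1, Y2=0.
  M1: none of the 2 fault types match ✗
  M2: stuck-at-0 ✓; others ✗
  M3: none of the 2 fault types match ✗
  M4: none of the 2 fault types match ✗
  M5: none of the 2 fault types match ✗
  M6: stuck-at-1 ✓; others ✗
  M7: stuck-at-0 ✓; others ✗
  M8: stuck-at-0 ✓; others ✗
Consistent faults: {M2 stuck-at-0, M6 stuck-at-1, M7 stuck-at-0, M8 stuck-at-0} — 4 in all.

4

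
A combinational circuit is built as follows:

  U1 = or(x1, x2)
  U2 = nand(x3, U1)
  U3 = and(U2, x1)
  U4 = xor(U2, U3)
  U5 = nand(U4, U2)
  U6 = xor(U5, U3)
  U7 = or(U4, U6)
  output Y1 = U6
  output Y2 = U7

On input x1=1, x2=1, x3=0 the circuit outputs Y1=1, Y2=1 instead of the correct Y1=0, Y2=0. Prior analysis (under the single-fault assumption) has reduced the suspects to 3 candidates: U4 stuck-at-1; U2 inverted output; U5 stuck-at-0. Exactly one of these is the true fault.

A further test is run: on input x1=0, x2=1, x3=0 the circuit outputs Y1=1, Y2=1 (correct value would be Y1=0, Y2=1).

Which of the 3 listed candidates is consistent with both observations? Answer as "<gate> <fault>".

U2 inverted output

Evaluate each candidate on input x1=0, x2=1, x3=0:
  U4 stuck-at-1: U1=1, U2=1, U3=0, U4=1 [stuck-at-1], U5=0, U6=0, U7=1 → Y1=0, Y2=1 — eliminated
  U2 inverted output: U1=1, U2=0 [inverted output], U3=0, U4=0, U5=1, U6=1, U7=1 → Y1=1, Y2=1 — matches
  U5 stuck-at-0: U1=1, U2=1, U3=0, U4=1, U5=0 [stuck-at-0], U6=0, U7=1 → Y1=0, Y2=1 — eliminated
Only U2 inverted output reproduces the observed Y1=1, Y2=1.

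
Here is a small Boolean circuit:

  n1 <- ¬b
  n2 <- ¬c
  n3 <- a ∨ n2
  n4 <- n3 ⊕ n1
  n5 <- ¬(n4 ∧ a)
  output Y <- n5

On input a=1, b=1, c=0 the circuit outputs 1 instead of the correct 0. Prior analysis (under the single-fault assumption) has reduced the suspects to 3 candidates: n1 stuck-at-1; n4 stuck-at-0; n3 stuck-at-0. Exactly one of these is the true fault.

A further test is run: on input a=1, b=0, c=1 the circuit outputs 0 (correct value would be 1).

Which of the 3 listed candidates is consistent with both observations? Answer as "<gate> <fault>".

Evaluate each candidate on input a=1, b=0, c=1:
  n1 stuck-at-1: n1=1 [stuck-at-1], n2=0, n3=1, n4=0, n5=1 → 1 — eliminated
  n4 stuck-at-0: n1=1, n2=0, n3=1, n4=0 [stuck-at-0], n5=1 → 1 — eliminated
  n3 stuck-at-0: n1=1, n2=0, n3=0 [stuck-at-0], n4=1, n5=0 → 0 — matches
Only n3 stuck-at-0 reproduces the observed 0.

n3 stuck-at-0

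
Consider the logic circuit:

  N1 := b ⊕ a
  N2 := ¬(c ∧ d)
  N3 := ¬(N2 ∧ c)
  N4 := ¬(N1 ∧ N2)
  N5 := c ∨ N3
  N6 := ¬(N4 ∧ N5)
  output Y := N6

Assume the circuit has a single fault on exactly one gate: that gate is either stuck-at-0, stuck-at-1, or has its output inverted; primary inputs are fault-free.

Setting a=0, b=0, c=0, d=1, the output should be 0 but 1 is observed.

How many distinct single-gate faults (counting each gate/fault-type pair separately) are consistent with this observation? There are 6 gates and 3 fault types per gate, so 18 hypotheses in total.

Fault-free: N1=0, N2=1, N3=1, N4=1, N5=1, N6=0 → 0. Observed 1.
  N1: stuck-at-1, inverted output ✓; others ✗
  N2: none of the 3 fault types match ✗
  N3: stuck-at-0, inverted output ✓; others ✗
  N4: stuck-at-0, inverted output ✓; others ✗
  N5: stuck-at-0, inverted output ✓; others ✗
  N6: stuck-at-1, inverted output ✓; others ✗
Consistent faults: {N1 stuck-at-1, N1 inverted output, N3 stuck-at-0, N3 inverted output, N4 stuck-at-0, N4 inverted output, N5 stuck-at-0, N5 inverted output, N6 stuck-at-1, N6 inverted output} — 10 in all.

10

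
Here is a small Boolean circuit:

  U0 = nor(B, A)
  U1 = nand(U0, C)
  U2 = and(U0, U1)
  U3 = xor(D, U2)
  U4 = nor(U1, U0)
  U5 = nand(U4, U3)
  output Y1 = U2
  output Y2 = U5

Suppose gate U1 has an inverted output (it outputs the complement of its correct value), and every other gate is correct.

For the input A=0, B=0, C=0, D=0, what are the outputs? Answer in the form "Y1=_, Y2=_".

Y1=0, Y2=1

Propagate with U1 forced: U0=1, U1=0 [inverted output], U2=0, U3=0, U4=0, U5=1.
So the outputs are Y1=0, Y2=1. (Without the fault they would be Y1=1, Y2=1.)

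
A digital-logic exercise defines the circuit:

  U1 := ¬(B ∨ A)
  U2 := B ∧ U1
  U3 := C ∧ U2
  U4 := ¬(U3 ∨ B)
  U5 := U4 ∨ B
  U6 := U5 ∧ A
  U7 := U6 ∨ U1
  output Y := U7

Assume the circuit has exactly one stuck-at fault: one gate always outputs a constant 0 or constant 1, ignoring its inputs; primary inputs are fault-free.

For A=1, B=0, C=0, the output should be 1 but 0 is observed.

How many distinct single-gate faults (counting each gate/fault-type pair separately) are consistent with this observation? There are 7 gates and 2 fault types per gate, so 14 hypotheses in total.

Fault-free: U1=0, U2=0, U3=0, U4=1, U5=1, U6=1, U7=1 → 1. Observed 0.
  U1 stuck-at-0: output 1 ✗
  U1 stuck-at-1: output 1 ✗
  U2 stuck-at-0: output 1 ✗
  U2 stuck-at-1: output 1 ✗
  U3 stuck-at-0: output 1 ✗
  U3 stuck-at-1: output 0 ✓
  U4 stuck-at-0: output 0 ✓
  U4 stuck-at-1: output 1 ✗
  U5 stuck-at-0: output 0 ✓
  U5 stuck-at-1: output 1 ✗
  U6 stuck-at-0: output 0 ✓
  U6 stuck-at-1: output 1 ✗
  U7 stuck-at-0: output 0 ✓
  U7 stuck-at-1: output 1 ✗
Consistent faults: {U3 stuck-at-1, U4 stuck-at-0, U5 stuck-at-0, U6 stuck-at-0, U7 stuck-at-0} — 5 in all.

5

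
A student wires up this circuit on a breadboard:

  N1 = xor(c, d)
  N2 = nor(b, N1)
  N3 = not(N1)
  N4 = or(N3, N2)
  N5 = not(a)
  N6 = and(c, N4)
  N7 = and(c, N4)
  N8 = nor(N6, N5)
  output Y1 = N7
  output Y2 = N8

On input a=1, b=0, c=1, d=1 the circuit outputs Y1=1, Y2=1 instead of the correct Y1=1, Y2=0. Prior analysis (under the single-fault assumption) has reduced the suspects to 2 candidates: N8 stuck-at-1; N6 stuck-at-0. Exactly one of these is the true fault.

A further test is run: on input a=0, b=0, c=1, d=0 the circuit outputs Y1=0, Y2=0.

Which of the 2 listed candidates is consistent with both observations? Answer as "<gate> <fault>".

Evaluate each candidate on input a=0, b=0, c=1, d=0:
  N8 stuck-at-1: N1=1, N2=0, N3=0, N4=0, N5=1, N6=0, N7=0, N8=1 [stuck-at-1] → Y1=0, Y2=1 — eliminated
  N6 stuck-at-0: N1=1, N2=0, N3=0, N4=0, N5=1, N6=0 [stuck-at-0], N7=0, N8=0 → Y1=0, Y2=0 — matches
Only N6 stuck-at-0 reproduces the observed Y1=0, Y2=0.

N6 stuck-at-0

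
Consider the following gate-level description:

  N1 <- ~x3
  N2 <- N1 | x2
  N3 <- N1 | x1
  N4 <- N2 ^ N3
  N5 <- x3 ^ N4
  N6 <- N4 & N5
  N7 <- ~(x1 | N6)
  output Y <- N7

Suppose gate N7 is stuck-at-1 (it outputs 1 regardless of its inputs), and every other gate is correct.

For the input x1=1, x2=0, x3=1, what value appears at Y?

1

Propagate with N7 forced: N1=0, N2=0, N3=1, N4=1, N5=0, N6=0, N7=1 [stuck-at-1].
So Y = 1. (Without the fault it would be 0.)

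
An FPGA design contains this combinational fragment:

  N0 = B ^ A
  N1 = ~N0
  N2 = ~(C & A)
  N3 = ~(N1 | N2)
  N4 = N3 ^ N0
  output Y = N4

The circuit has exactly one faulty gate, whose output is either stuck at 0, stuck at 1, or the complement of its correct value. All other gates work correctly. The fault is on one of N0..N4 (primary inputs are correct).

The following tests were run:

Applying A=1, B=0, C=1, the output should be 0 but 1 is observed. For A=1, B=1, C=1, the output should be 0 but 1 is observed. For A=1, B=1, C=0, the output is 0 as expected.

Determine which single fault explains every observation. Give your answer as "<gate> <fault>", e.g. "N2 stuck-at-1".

Fault-free values for test 1 (A=1, B=0, C=1): N0=1, N1=0, N2=0, N3=1, N4=0, giving Y=0. Observed 1.
Test 1: faults giving observed 1 are {N1 stuck-at-1, N1 inverted output, N2 stuck-at-1, N2 inverted output, N3 stuck-at-0, N3 inverted output, N4 stuck-at-1, N4 inverted output}.
Test 2 (A=1, B=1, C=1): fault-free N0=0, N1=1, N2=0, N3=0, N4=0 → 0; observed 1. Eliminates N1 stuck-at-1, N2 stuck-at-1, N2 inverted output, N3 stuck-at-0.
Test 3 (A=1, B=1, C=0): fault-free N0=0, N1=1, N2=1, N3=0, N4=0 → 0; observed 0. Eliminates N3 inverted output, N4 stuck-at-1, N4 inverted output.
Only N1 inverted output is consistent with every test.

N1 inverted output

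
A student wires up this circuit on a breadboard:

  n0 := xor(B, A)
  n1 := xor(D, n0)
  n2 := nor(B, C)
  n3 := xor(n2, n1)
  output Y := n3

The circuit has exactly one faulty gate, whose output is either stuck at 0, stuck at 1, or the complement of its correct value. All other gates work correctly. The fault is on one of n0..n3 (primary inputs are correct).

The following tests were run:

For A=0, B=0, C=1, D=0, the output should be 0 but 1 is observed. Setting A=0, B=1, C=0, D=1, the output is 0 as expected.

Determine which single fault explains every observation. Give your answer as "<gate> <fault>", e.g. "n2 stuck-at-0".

Fault-free values for test 1 (A=0, B=0, C=1, D=0): n0=0, n1=0, n2=0, n3=0, giving Y=0. Observed 1.
Test 1: faults giving observed 1 are {n0 stuck-at-1, n0 inverted output, n1 stuck-at-1, n1 inverted output, n2 stuck-at-1, n2 inverted output, n3 stuck-at-1, n3 inverted output}.
Test 2 (A=0, B=1, C=0, D=1): fault-free n0=1, n1=0, n2=0, n3=0 → 0; observed 0. Eliminates n0 inverted output, n1 stuck-at-1, n1 inverted output, n2 stuck-at-1, n2 inverted output, n3 stuck-at-1, n3 inverted output.
Only n0 stuck-at-1 is consistent with every test.

n0 stuck-at-1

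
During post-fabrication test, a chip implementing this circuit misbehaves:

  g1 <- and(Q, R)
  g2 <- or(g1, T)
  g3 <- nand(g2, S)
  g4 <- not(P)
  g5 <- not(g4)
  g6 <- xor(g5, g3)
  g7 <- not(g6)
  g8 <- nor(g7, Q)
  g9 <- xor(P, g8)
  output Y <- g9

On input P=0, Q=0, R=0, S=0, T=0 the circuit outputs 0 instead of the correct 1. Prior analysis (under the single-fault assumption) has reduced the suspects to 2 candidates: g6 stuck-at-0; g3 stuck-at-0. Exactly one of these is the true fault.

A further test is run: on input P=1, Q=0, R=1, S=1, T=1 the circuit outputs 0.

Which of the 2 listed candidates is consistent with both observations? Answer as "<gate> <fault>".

g3 stuck-at-0

Evaluate each candidate on input P=1, Q=0, R=1, S=1, T=1:
  g6 stuck-at-0: g1=0, g2=1, g3=0, g4=0, g5=1, g6=0 [stuck-at-0], g7=1, g8=0, g9=1 → 1 — eliminated
  g3 stuck-at-0: g1=0, g2=1, g3=0 [stuck-at-0], g4=0, g5=1, g6=1, g7=0, g8=1, g9=0 → 0 — matches
Only g3 stuck-at-0 reproduces the observed 0.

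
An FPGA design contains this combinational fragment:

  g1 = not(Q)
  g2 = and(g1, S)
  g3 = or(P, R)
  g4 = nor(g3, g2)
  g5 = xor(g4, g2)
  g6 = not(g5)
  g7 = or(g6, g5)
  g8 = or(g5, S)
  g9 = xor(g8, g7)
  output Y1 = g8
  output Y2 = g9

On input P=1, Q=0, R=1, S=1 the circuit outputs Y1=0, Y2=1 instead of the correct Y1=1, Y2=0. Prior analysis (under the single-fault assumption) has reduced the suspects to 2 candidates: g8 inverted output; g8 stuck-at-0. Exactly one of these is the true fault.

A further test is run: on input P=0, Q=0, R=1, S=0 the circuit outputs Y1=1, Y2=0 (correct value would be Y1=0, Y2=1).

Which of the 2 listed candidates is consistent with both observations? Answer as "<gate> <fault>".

g8 inverted output

Evaluate each candidate on input P=0, Q=0, R=1, S=0:
  g8 inverted output: g1=1, g2=0, g3=1, g4=0, g5=0, g6=1, g7=1, g8=1 [inverted output], g9=0 → Y1=1, Y2=0 — matches
  g8 stuck-at-0: g1=1, g2=0, g3=1, g4=0, g5=0, g6=1, g7=1, g8=0 [stuck-at-0], g9=1 → Y1=0, Y2=1 — eliminated
Only g8 inverted output reproduces the observed Y1=1, Y2=0.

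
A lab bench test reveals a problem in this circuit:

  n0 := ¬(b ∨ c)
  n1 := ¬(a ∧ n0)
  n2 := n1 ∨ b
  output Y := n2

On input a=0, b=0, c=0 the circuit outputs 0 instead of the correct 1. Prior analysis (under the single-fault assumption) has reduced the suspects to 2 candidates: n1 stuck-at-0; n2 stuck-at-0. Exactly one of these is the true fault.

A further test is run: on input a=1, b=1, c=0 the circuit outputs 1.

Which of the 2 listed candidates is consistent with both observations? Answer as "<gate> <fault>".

n1 stuck-at-0

Evaluate each candidate on input a=1, b=1, c=0:
  n1 stuck-at-0: n0=0, n1=0 [stuck-at-0], n2=1 → 1 — matches
  n2 stuck-at-0: n0=0, n1=1, n2=0 [stuck-at-0] → 0 — eliminated
Only n1 stuck-at-0 reproduces the observed 1.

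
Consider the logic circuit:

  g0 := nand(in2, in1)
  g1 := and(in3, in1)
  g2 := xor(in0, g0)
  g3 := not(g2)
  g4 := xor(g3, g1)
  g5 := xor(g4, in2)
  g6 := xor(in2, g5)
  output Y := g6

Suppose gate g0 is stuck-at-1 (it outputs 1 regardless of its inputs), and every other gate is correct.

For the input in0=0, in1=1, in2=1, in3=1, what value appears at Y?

1

Propagate with g0 forced: g0=1 [stuck-at-1], g1=1, g2=1, g3=0, g4=1, g5=0, g6=1.
So Y = 1. (Without the fault it would be 0.)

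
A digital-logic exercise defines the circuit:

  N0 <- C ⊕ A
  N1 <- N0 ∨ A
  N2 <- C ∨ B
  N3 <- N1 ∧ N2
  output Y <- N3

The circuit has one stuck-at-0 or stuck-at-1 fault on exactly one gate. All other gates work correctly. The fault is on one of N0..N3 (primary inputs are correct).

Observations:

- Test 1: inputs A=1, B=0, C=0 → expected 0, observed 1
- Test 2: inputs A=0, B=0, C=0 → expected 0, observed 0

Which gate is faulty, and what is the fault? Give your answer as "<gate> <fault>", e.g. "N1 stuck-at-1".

Fault-free values for test 1 (A=1, B=0, C=0): N0=1, N1=1, N2=0, N3=0, giving Y=0. Observed 1.
Test 1: faults giving observed 1 are {N2 stuck-at-1, N3 stuck-at-1}.
Test 2 (A=0, B=0, C=0): fault-free N0=0, N1=0, N2=0, N3=0 → 0; observed 0. Eliminates N3 stuck-at-1.
Only N2 stuck-at-1 is consistent with every test.

N2 stuck-at-1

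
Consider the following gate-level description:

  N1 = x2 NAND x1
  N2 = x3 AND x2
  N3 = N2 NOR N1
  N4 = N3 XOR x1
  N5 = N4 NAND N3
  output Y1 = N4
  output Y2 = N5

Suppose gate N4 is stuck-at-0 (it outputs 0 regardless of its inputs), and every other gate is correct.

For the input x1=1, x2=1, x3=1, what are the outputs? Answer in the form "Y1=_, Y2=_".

Y1=0, Y2=1

Propagate with N4 forced: N1=0, N2=1, N3=0, N4=0 [stuck-at-0], N5=1.
So the outputs are Y1=0, Y2=1. (Without the fault they would be Y1=1, Y2=1.)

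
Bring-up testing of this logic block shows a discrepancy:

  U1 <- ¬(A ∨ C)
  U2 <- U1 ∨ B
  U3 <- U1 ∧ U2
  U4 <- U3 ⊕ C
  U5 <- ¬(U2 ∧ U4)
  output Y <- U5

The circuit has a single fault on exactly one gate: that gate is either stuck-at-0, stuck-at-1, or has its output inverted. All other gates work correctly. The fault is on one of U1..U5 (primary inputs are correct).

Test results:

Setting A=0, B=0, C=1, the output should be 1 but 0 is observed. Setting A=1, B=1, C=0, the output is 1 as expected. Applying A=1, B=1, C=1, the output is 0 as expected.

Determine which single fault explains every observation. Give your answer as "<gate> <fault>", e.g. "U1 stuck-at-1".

U2 stuck-at-1

Fault-free values for test 1 (A=0, B=0, C=1): U1=0, U2=0, U3=0, U4=1, U5=1, giving Y=1. Observed 0.
Test 1: faults giving observed 0 are {U2 stuck-at-1, U2 inverted output, U5 stuck-at-0, U5 inverted output}.
Test 2 (A=1, B=1, C=0): fault-free U1=0, U2=1, U3=0, U4=0, U5=1 → 1; observed 1. Eliminates U5 stuck-at-0, U5 inverted output.
Test 3 (A=1, B=1, C=1): fault-free U1=0, U2=1, U3=0, U4=1, U5=0 → 0; observed 0. Eliminates U2 inverted output.
Only U2 stuck-at-1 is consistent with every test.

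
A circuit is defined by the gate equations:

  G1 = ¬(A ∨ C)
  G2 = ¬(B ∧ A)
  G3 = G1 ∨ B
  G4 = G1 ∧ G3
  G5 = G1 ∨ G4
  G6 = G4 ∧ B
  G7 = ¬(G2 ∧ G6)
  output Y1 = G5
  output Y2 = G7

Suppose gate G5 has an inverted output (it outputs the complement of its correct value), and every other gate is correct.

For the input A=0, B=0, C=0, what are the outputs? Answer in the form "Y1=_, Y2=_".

Propagate with G5 forced: G1=1, G2=1, G3=1, G4=1, G5=0 [inverted output], G6=0, G7=1.
So the outputs are Y1=0, Y2=1. (Without the fault they would be Y1=1, Y2=1.)

Y1=0, Y2=1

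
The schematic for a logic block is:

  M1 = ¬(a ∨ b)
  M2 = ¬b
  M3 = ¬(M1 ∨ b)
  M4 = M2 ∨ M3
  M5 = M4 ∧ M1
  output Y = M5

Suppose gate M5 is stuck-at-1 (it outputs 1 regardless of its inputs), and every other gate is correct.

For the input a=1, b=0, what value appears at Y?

1

Propagate with M5 forced: M1=0, M2=1, M3=1, M4=1, M5=1 [stuck-at-1].
So Y = 1. (Without the fault it would be 0.)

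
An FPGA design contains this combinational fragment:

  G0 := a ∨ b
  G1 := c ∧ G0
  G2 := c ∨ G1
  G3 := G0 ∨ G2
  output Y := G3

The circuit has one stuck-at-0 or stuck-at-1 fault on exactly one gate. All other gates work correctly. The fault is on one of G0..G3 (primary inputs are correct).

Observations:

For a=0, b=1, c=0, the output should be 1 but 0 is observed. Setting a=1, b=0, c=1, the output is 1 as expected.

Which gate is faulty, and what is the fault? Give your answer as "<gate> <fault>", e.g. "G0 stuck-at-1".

Fault-free values for test 1 (a=0, b=1, c=0): G0=1, G1=0, G2=0, G3=1, giving Y=1. Observed 0.
Test 1: faults giving observed 0 are {G0 stuck-at-0, G3 stuck-at-0}.
Test 2 (a=1, b=0, c=1): fault-free G0=1, G1=1, G2=1, G3=1 → 1; observed 1. Eliminates G3 stuck-at-0.
Only G0 stuck-at-0 is consistent with every test.

G0 stuck-at-0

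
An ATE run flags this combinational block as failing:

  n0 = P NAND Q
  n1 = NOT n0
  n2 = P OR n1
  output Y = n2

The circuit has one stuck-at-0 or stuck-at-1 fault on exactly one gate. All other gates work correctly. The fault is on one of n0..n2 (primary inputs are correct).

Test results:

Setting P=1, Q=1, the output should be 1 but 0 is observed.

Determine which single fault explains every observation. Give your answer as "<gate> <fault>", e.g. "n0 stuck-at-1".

Fault-free values for test 1 (P=1, Q=1): n0=0, n1=1, n2=1, giving Y=1. Observed 0.
Test 1: faults giving observed 0 are {n2 stuck-at-0}.
Only n2 stuck-at-0 is consistent with every test.

n2 stuck-at-0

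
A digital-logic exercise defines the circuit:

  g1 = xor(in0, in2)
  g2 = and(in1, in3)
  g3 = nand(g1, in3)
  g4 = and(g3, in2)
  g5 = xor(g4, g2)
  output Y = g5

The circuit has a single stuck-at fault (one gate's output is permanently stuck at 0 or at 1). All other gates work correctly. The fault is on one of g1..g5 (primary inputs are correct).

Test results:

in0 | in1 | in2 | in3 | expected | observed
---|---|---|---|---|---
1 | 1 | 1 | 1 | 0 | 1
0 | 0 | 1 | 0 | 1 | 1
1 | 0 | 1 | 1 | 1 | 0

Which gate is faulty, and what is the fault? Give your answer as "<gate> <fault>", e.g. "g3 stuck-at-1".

Fault-free values for test 1 (in0=1, in1=1, in2=1, in3=1): g1=0, g2=1, g3=1, g4=1, g5=0, giving Y=0. Observed 1.
Test 1: faults giving observed 1 are {g1 stuck-at-1, g2 stuck-at-0, g3 stuck-at-0, g4 stuck-at-0, g5 stuck-at-1}.
Test 2 (in0=0, in1=0, in2=1, in3=0): fault-free g1=1, g2=0, g3=1, g4=1, g5=1 → 1; observed 1. Eliminates g3 stuck-at-0, g4 stuck-at-0.
Test 3 (in0=1, in1=0, in2=1, in3=1): fault-free g1=0, g2=0, g3=1, g4=1, g5=1 → 1; observed 0. Eliminates g2 stuck-at-0, g5 stuck-at-1.
Only g1 stuck-at-1 is consistent with every test.

g1 stuck-at-1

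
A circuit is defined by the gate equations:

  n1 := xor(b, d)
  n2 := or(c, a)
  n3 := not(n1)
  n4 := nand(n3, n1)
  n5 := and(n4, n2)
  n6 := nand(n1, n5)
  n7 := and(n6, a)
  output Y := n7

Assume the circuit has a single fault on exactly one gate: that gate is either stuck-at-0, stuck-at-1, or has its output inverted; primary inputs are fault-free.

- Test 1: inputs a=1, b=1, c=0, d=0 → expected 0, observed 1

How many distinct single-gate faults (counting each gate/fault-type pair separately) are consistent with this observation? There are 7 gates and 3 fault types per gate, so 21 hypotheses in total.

Fault-free: n1=1, n2=1, n3=0, n4=1, n5=1, n6=0, n7=0 → 0. Observed 1.
  n1: stuck-at-0, inverted output ✓; others ✗
  n2: stuck-at-0, inverted output ✓; others ✗
  n3: stuck-at-1, inverted output ✓; others ✗
  n4: stuck-at-0, inverted output ✓; others ✗
  n5: stuck-at-0, inverted output ✓; others ✗
  n6: stuck-at-1, inverted output ✓; others ✗
  n7: stuck-at-1, inverted output ✓; others ✗
Consistent faults: {n1 stuck-at-0, n1 inverted output, n2 stuck-at-0, n2 inverted output, n3 stuck-at-1, n3 inverted output, n4 stuck-at-0, n4 inverted output, n5 stuck-at-0, n5 inverted output, n6 stuck-at-1, n6 inverted output, n7 stuck-at-1, n7 inverted output} — 14 in all.

14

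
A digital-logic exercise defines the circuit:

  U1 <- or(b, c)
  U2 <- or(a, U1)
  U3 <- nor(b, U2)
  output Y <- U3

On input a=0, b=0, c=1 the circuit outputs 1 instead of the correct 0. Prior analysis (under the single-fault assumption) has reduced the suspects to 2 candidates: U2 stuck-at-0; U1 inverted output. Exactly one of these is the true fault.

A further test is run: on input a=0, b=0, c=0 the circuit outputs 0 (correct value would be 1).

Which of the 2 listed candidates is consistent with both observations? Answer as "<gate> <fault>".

Evaluate each candidate on input a=0, b=0, c=0:
  U2 stuck-at-0: U1=0, U2=0 [stuck-at-0], U3=1 → 1 — eliminated
  U1 inverted output: U1=1 [inverted output], U2=1, U3=0 → 0 — matches
Only U1 inverted output reproduces the observed 0.

U1 inverted output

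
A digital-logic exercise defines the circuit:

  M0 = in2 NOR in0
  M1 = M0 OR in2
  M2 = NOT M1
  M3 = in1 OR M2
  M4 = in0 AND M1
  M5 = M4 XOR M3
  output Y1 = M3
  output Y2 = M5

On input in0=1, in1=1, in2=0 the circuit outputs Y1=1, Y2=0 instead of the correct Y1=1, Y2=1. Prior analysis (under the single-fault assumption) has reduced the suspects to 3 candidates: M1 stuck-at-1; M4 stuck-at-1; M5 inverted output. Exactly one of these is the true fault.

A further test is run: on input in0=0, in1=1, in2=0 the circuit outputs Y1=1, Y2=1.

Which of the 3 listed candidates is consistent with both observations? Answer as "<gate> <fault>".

M1 stuck-at-1

Evaluate each candidate on input in0=0, in1=1, in2=0:
  M1 stuck-at-1: M0=1, M1=1 [stuck-at-1], M2=0, M3=1, M4=0, M5=1 → Y1=1, Y2=1 — matches
  M4 stuck-at-1: M0=1, M1=1, M2=0, M3=1, M4=1 [stuck-at-1], M5=0 → Y1=1, Y2=0 — eliminated
  M5 inverted output: M0=1, M1=1, M2=0, M3=1, M4=0, M5=0 [inverted output] → Y1=1, Y2=0 — eliminated
Only M1 stuck-at-1 reproduces the observed Y1=1, Y2=1.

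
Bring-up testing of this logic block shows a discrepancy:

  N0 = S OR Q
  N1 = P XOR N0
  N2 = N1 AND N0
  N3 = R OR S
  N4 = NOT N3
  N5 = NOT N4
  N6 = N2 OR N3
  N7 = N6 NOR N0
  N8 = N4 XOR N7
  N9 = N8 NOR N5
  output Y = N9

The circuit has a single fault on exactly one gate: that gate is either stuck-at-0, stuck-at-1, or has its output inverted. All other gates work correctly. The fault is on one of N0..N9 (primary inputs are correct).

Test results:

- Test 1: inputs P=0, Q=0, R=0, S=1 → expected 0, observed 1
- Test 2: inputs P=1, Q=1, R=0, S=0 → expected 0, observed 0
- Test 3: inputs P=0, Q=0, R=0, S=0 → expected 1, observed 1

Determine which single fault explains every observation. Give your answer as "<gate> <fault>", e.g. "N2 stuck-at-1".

Fault-free values for test 1 (P=0, Q=0, R=0, S=1): N0=1, N1=1, N2=1, N3=1, N4=0, N5=1, N6=1, N7=0, N8=0, N9=0, giving Y=0. Observed 1.
Test 1: faults giving observed 1 are {N5 stuck-at-0, N5 inverted output, N9 stuck-at-1, N9 inverted output}.
Test 2 (P=1, Q=1, R=0, S=0): fault-free N0=1, N1=0, N2=0, N3=0, N4=1, N5=0, N6=0, N7=0, N8=1, N9=0 → 0; observed 0. Eliminates N9 stuck-at-1, N9 inverted output.
Test 3 (P=0, Q=0, R=0, S=0): fault-free N0=0, N1=0, N2=0, N3=0, N4=1, N5=0, N6=0, N7=1, N8=0, N9=1 → 1; observed 1. Eliminates N5 inverted output.
Only N5 stuck-at-0 is consistent with every test.

N5 stuck-at-0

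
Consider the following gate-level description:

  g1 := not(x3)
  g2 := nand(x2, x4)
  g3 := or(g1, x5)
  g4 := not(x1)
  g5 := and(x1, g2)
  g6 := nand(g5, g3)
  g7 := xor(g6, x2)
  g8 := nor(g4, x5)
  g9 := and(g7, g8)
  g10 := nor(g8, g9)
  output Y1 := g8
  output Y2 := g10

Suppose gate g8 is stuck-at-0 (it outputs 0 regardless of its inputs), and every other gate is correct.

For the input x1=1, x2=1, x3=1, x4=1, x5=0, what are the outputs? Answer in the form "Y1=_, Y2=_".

Y1=0, Y2=1

Propagate with g8 forced: g1=0, g2=0, g3=0, g4=0, g5=0, g6=1, g7=0, g8=0 [stuck-at-0], g9=0, g10=1.
So the outputs are Y1=0, Y2=1. (Without the fault they would be Y1=1, Y2=0.)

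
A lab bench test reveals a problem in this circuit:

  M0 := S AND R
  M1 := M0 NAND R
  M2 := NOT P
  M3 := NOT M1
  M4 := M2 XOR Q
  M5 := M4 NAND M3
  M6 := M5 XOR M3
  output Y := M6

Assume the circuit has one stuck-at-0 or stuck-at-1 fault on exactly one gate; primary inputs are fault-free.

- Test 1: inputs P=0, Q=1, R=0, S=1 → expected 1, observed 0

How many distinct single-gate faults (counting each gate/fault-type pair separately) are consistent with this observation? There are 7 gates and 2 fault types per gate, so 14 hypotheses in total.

Fault-free: M0=0, M1=1, M2=1, M3=0, M4=0, M5=1, M6=1 → 1. Observed 0.
  M0 stuck-at-0: output 1 ✗
  M0 stuck-at-1: output 1 ✗
  M1 stuck-at-0: output 0 ✓
  M1 stuck-at-1: output 1 ✗
  M2 stuck-at-0: output 1 ✗
  M2 stuck-at-1: output 1 ✗
  M3 stuck-at-0: output 1 ✗
  M3 stuck-at-1: output 0 ✓
  M4 stuck-at-0: output 1 ✗
  M4 stuck-at-1: output 1 ✗
  M5 stuck-at-0: output 0 ✓
  M5 stuck-at-1: output 1 ✗
  M6 stuck-at-0: output 0 ✓
  M6 stuck-at-1: output 1 ✗
Consistent faults: {M1 stuck-at-0, M3 stuck-at-1, M5 stuck-at-0, M6 stuck-at-0} — 4 in all.

4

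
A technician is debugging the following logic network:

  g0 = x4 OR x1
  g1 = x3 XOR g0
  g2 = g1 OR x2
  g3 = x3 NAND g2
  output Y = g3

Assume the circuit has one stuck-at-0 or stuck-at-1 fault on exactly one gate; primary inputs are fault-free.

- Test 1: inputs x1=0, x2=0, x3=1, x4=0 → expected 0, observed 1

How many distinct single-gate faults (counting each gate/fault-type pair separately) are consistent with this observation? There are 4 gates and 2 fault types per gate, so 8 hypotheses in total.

Fault-free: g0=0, g1=1, g2=1, g3=0 → 0. Observed 1.
  g0 stuck-at-0: output 0 ✗
  g0 stuck-at-1: output 1 ✓
  g1 stuck-at-0: output 1 ✓
  g1 stuck-at-1: output 0 ✗
  g2 stuck-at-0: output 1 ✓
  g2 stuck-at-1: output 0 ✗
  g3 stuck-at-0: output 0 ✗
  g3 stuck-at-1: output 1 ✓
Consistent faults: {g0 stuck-at-1, g1 stuck-at-0, g2 stuck-at-0, g3 stuck-at-1} — 4 in all.

4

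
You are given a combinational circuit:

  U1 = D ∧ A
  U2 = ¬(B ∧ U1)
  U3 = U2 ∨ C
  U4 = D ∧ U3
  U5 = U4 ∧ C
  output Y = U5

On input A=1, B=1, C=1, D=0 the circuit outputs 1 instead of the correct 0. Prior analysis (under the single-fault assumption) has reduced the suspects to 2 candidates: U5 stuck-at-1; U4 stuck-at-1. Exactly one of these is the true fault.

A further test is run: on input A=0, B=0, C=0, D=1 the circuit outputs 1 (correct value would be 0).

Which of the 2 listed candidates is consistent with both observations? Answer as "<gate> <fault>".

U5 stuck-at-1

Evaluate each candidate on input A=0, B=0, C=0, D=1:
  U5 stuck-at-1: U1=0, U2=1, U3=1, U4=1, U5=1 [stuck-at-1] → 1 — matches
  U4 stuck-at-1: U1=0, U2=1, U3=1, U4=1 [stuck-at-1], U5=0 → 0 — eliminated
Only U5 stuck-at-1 reproduces the observed 1.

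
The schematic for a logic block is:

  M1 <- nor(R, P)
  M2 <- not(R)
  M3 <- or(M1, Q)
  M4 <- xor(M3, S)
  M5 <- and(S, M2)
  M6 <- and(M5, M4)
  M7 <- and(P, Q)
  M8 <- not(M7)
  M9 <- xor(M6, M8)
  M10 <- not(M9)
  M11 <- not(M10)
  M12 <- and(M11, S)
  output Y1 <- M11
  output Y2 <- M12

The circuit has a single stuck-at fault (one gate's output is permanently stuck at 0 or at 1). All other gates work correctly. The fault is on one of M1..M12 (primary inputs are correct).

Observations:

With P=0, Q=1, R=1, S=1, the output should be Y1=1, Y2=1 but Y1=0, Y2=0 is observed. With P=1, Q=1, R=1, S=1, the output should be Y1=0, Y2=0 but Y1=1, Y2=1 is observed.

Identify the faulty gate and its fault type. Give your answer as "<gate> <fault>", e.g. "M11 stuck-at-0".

M6 stuck-at-1

Fault-free values for test 1 (P=0, Q=1, R=1, S=1): M1=0, M2=0, M3=1, M4=0, M5=0, M6=0, M7=0, M8=1, M9=1, M10=0, M11=1, M12=1, giving Y1=1, Y2=1. Observed Y1=0, Y2=0.
Test 1: faults giving observed Y1=0, Y2=0 are {M6 stuck-at-1, M7 stuck-at-1, M8 stuck-at-0, M9 stuck-at-0, M10 stuck-at-1, M11 stuck-at-0}.
Test 2 (P=1, Q=1, R=1, S=1): fault-free M1=0, M2=0, M3=1, M4=0, M5=0, M6=0, M7=1, M8=0, M9=0, M10=1, M11=0, M12=0 → Y1=0, Y2=0; observed Y1=1, Y2=1. Eliminates M7 stuck-at-1, M8 stuck-at-0, M9 stuck-at-0, M10 stuck-at-1, M11 stuck-at-0.
Only M6 stuck-at-1 is consistent with every test.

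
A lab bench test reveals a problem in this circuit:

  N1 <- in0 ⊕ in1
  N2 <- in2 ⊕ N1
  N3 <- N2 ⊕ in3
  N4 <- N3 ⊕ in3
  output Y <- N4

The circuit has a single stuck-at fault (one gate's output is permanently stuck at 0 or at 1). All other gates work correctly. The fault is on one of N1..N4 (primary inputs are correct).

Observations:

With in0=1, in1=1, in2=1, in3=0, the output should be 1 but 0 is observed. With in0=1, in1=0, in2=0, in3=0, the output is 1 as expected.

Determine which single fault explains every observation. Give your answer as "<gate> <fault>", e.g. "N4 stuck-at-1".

N1 stuck-at-1

Fault-free values for test 1 (in0=1, in1=1, in2=1, in3=0): N1=0, N2=1, N3=1, N4=1, giving Y=1. Observed 0.
Test 1: faults giving observed 0 are {N1 stuck-at-1, N2 stuck-at-0, N3 stuck-at-0, N4 stuck-at-0}.
Test 2 (in0=1, in1=0, in2=0, in3=0): fault-free N1=1, N2=1, N3=1, N4=1 → 1; observed 1. Eliminates N2 stuck-at-0, N3 stuck-at-0, N4 stuck-at-0.
Only N1 stuck-at-1 is consistent with every test.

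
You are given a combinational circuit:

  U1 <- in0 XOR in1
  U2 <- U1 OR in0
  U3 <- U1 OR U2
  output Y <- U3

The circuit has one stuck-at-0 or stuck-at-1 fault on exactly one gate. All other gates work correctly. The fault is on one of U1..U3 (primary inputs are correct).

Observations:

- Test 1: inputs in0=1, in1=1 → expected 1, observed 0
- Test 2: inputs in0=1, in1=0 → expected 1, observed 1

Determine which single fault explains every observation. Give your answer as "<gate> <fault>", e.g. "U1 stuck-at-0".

U2 stuck-at-0

Fault-free values for test 1 (in0=1, in1=1): U1=0, U2=1, U3=1, giving Y=1. Observed 0.
Test 1: faults giving observed 0 are {U2 stuck-at-0, U3 stuck-at-0}.
Test 2 (in0=1, in1=0): fault-free U1=1, U2=1, U3=1 → 1; observed 1. Eliminates U3 stuck-at-0.
Only U2 stuck-at-0 is consistent with every test.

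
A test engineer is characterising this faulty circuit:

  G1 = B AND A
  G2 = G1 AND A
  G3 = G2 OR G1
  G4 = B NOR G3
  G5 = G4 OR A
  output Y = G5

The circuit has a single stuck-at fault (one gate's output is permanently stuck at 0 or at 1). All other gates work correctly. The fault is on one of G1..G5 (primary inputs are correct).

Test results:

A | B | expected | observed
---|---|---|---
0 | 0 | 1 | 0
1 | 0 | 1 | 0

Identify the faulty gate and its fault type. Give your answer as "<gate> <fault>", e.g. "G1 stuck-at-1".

Fault-free values for test 1 (A=0, B=0): G1=0, G2=0, G3=0, G4=1, G5=1, giving Y=1. Observed 0.
Test 1: faults giving observed 0 are {G1 stuck-at-1, G2 stuck-at-1, G3 stuck-at-1, G4 stuck-at-0, G5 stuck-at-0}.
Test 2 (A=1, B=0): fault-free G1=0, G2=0, G3=0, G4=1, G5=1 → 1; observed 0. Eliminates G1 stuck-at-1, G2 stuck-at-1, G3 stuck-at-1, G4 stuck-at-0.
Only G5 stuck-at-0 is consistent with every test.

G5 stuck-at-0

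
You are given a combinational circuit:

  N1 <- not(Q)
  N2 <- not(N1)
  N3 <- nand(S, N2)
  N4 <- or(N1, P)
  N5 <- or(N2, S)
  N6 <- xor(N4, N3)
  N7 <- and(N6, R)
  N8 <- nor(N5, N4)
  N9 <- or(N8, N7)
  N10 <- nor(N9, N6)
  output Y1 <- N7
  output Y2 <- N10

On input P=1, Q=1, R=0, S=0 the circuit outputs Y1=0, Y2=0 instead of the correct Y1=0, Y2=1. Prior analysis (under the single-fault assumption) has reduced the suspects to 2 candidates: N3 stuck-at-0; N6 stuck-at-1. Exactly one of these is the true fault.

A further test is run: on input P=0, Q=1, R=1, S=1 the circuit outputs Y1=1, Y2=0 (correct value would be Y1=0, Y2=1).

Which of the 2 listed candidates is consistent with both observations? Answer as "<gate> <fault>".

Evaluate each candidate on input P=0, Q=1, R=1, S=1:
  N3 stuck-at-0: N1=0, N2=1, N3=0 [stuck-at-0], N4=0, N5=1, N6=0, N7=0, N8=0, N9=0, N10=1 → Y1=0, Y2=1 — eliminated
  N6 stuck-at-1: N1=0, N2=1, N3=0, N4=0, N5=1, N6=1 [stuck-at-1], N7=1, N8=0, N9=1, N10=0 → Y1=1, Y2=0 — matches
Only N6 stuck-at-1 reproduces the observed Y1=1, Y2=0.

N6 stuck-at-1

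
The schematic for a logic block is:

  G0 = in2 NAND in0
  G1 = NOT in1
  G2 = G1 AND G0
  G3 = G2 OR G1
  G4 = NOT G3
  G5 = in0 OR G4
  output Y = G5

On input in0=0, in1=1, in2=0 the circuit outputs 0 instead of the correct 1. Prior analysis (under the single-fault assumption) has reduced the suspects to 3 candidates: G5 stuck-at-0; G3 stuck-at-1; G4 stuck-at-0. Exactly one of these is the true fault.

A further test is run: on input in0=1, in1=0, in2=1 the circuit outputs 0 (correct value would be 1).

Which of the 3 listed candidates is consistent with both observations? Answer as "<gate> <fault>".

Evaluate each candidate on input in0=1, in1=0, in2=1:
  G5 stuck-at-0: G0=0, G1=1, G2=0, G3=1, G4=0, G5=0 [stuck-at-0] → 0 — matches
  G3 stuck-at-1: G0=0, G1=1, G2=0, G3=1 [stuck-at-1], G4=0, G5=1 → 1 — eliminated
  G4 stuck-at-0: G0=0, G1=1, G2=0, G3=1, G4=0 [stuck-at-0], G5=1 → 1 — eliminated
Only G5 stuck-at-0 reproduces the observed 0.

G5 stuck-at-0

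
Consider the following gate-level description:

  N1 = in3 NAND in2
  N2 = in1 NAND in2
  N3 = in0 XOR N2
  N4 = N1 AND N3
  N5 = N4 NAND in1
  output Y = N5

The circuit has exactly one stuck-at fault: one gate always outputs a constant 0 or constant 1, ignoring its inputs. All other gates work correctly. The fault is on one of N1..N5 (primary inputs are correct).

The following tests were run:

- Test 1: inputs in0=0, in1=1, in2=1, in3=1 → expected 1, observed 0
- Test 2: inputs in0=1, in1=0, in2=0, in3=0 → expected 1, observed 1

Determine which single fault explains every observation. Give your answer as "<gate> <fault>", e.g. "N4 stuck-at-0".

N4 stuck-at-1

Fault-free values for test 1 (in0=0, in1=1, in2=1, in3=1): N1=0, N2=0, N3=0, N4=0, N5=1, giving Y=1. Observed 0.
Test 1: faults giving observed 0 are {N4 stuck-at-1, N5 stuck-at-0}.
Test 2 (in0=1, in1=0, in2=0, in3=0): fault-free N1=1, N2=1, N3=0, N4=0, N5=1 → 1; observed 1. Eliminates N5 stuck-at-0.
Only N4 stuck-at-1 is consistent with every test.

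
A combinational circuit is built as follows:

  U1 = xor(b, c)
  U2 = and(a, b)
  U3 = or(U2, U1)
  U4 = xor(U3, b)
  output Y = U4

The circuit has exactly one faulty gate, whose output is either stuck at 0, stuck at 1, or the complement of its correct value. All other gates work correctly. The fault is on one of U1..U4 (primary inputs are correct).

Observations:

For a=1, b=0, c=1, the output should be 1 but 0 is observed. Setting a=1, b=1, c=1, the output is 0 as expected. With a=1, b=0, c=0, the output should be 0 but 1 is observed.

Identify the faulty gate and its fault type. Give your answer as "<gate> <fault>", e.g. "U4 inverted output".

U1 inverted output

Fault-free values for test 1 (a=1, b=0, c=1): U1=1, U2=0, U3=1, U4=1, giving Y=1. Observed 0.
Test 1: faults giving observed 0 are {U1 stuck-at-0, U1 inverted output, U3 stuck-at-0, U3 inverted output, U4 stuck-at-0, U4 inverted output}.
Test 2 (a=1, b=1, c=1): fault-free U1=0, U2=1, U3=1, U4=0 → 0; observed 0. Eliminates U3 stuck-at-0, U3 inverted output, U4 inverted output.
Test 3 (a=1, b=0, c=0): fault-free U1=0, U2=0, U3=0, U4=0 → 0; observed 1. Eliminates U1 stuck-at-0, U4 stuck-at-0.
Only U1 inverted output is consistent with every test.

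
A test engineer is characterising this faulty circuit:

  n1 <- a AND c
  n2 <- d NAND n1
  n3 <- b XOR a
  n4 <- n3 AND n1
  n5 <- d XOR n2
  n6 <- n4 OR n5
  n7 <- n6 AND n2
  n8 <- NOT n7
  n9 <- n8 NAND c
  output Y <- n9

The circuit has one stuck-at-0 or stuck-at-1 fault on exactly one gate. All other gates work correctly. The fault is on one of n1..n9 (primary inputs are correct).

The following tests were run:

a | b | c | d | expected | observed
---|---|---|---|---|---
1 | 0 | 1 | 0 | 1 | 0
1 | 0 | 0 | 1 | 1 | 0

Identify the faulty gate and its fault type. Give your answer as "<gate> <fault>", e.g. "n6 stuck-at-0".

Fault-free values for test 1 (a=1, b=0, c=1, d=0): n1=1, n2=1, n3=1, n4=1, n5=1, n6=1, n7=1, n8=0, n9=1, giving Y=1. Observed 0.
Test 1: faults giving observed 0 are {n2 stuck-at-0, n6 stuck-at-0, n7 stuck-at-0, n8 stuck-at-1, n9 stuck-at-0}.
Test 2 (a=1, b=0, c=0, d=1): fault-free n1=0, n2=1, n3=1, n4=0, n5=0, n6=0, n7=0, n8=1, n9=1 → 1; observed 0. Eliminates n2 stuck-at-0, n6 stuck-at-0, n7 stuck-at-0, n8 stuck-at-1.
Only n9 stuck-at-0 is consistent with every test.

n9 stuck-at-0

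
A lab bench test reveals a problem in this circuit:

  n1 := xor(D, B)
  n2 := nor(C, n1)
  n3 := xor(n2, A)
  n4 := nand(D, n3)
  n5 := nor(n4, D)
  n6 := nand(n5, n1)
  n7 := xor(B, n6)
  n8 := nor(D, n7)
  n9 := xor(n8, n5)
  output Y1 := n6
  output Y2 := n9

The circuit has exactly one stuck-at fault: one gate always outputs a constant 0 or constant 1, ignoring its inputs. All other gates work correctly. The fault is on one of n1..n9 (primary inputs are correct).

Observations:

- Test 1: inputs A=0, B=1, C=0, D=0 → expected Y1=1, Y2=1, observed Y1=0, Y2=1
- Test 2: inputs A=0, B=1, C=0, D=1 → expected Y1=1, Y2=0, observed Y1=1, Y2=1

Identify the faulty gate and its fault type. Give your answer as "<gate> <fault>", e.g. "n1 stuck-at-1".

Fault-free values for test 1 (A=0, B=1, C=0, D=0): n1=1, n2=0, n3=0, n4=1, n5=0, n6=1, n7=0, n8=1, n9=1, giving Y1=1, Y2=1. Observed Y1=0, Y2=1.
Test 1: faults giving observed Y1=0, Y2=1 are {n4 stuck-at-0, n5 stuck-at-1}.
Test 2 (A=0, B=1, C=0, D=1): fault-free n1=0, n2=1, n3=1, n4=0, n5=0, n6=1, n7=0, n8=0, n9=0 → Y1=1, Y2=0; observed Y1=1, Y2=1. Eliminates n4 stuck-at-0.
Only n5 stuck-at-1 is consistent with every test.

n5 stuck-at-1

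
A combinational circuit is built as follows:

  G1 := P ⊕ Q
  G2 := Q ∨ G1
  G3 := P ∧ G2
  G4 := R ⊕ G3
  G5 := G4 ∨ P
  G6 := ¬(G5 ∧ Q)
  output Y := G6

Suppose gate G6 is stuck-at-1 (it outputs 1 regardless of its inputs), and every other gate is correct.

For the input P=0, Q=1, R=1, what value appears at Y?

Propagate with G6 forced: G1=1, G2=1, G3=0, G4=1, G5=1, G6=1 [stuck-at-1].
So Y = 1. (Without the fault it would be 0.)

1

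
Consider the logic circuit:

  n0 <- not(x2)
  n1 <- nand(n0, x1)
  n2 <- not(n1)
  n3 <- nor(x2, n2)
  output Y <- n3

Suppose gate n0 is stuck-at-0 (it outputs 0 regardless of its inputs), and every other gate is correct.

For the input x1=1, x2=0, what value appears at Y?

Propagate with n0 forced: n0=0 [stuck-at-0], n1=1, n2=0, n3=1.
So Y = 1. (Without the fault it would be 0.)

1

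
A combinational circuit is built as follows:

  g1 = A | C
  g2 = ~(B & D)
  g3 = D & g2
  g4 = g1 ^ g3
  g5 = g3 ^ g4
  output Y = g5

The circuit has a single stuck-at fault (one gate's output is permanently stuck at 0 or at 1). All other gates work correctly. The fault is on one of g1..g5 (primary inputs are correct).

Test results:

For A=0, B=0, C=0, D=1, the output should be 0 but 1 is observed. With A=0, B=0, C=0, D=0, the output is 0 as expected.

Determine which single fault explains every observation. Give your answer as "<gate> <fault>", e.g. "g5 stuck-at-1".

Fault-free values for test 1 (A=0, B=0, C=0, D=1): g1=0, g2=1, g3=1, g4=1, g5=0, giving Y=0. Observed 1.
Test 1: faults giving observed 1 are {g1 stuck-at-1, g4 stuck-at-0, g5 stuck-at-1}.
Test 2 (A=0, B=0, C=0, D=0): fault-free g1=0, g2=1, g3=0, g4=0, g5=0 → 0; observed 0. Eliminates g1 stuck-at-1, g5 stuck-at-1.
Only g4 stuck-at-0 is consistent with every test.

g4 stuck-at-0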